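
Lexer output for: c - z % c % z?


Scan left to right, longest-match per lexeme
Tokens: ID(c), OP(-), ID(z), OP(%), ID(c), OP(%), ID(z)


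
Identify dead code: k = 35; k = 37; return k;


first assignment to k is overwritten before any read
Dead: 'k = 35'


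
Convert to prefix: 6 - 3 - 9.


left-to-right (same/higher precedence on left): tree is (- (- 6 3) 9)
Prefix: - - 6 3 9


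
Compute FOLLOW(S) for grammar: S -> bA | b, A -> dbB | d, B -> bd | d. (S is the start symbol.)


$ ∈ FOLLOW(S). For each A -> αBβ: add FIRST(β)\{ε} to FOLLOW(B); if β nullable, add FOLLOW(A).
FOLLOW(S) = {$}


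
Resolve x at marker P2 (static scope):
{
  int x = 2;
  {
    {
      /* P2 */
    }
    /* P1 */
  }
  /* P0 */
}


P2's block does not declare x; resolves to the enclosing declaration at depth 0
x = 2


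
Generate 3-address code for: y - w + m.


Break into single-operator statements:
t1 = y - w
t2 = t1 + m


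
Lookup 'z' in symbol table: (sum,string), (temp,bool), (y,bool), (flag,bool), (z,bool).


Lookup 'z' → type bool


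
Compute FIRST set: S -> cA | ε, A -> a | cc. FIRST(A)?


Per alternative of A: FIRST(a) = {a}; FIRST(cc) = {c}
FIRST(A) = {a, c}


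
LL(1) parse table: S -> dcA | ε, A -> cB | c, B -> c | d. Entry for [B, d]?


For [B, d]: 'd' ∈ FIRST(d)
Entry: B -> d


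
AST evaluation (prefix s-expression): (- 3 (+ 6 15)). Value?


Evaluate inner: (+ 6 15) = 21
Evaluate root: (- 3 21) = -18
Result: -18


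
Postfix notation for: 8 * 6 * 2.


Left to right (same or higher precedence on left)
Postfix: 8 6 * 2 *


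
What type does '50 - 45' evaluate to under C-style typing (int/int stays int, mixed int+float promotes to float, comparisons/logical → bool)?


Operand types: int - int
Rule: mixed int/float promotes to float; int/int stays int
Result type: int


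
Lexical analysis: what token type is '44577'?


Pattern: digits only
Type: INTEGER_LITERAL


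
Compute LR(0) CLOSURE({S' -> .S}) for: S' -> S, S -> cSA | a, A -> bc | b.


Start: S' -> .S
For each item with dot before a nonterminal B, add B -> .γ for every B-production
Closure: [S' -> .S, S -> .cSA, S -> .a]


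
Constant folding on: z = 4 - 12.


4 - 12 = -8 at compile time
Optimized: z = -8


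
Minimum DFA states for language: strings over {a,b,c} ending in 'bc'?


Track the longest suffix of input matching a prefix of 'bc': 3 classes (prefixes of length 0..2)
Minimal DFA: 3 states


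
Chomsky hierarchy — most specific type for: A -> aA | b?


Right-linear: every RHS is a terminal or a terminal followed by one nonterminal
Classification: Type 3 (Regular)


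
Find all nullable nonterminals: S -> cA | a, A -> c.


A nonterminal is nullable iff some alternative derives ε (directly, or every symbol in it is nullable)
Nullable: {}


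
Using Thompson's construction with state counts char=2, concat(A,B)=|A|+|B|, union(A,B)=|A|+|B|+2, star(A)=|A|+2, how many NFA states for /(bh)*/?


Syntax tree has 2 char leaf(s), 0 union(s), 1 star(s)
chars contribute 2×2 = 4; each union adds +2; each star adds +2
Total: 4 + 0 + 2 = 6 states


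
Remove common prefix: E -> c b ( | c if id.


Common prefix: 'c'
Factored: E -> c E', E' -> b ( | if id


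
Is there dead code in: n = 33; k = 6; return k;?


n is assigned but never read
Dead: 'n = 33'


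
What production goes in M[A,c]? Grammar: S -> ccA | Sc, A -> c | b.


For [A, c]: 'c' ∈ FIRST(c)
Entry: A -> c


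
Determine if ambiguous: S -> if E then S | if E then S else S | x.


dangling else: 'if E then if E then x else x' parses two ways
Ambiguous


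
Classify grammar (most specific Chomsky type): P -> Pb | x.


Left-linear: every RHS is a terminal or one nonterminal followed by a terminal
Classification: Type 3 (Regular)


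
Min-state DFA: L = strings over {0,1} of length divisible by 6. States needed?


Track length mod 6: states 0..5, accept at 0
Minimal DFA: 6 states


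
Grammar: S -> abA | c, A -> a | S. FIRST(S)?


Per alternative of S: FIRST(abA) = {a}; FIRST(c) = {c}
FIRST(S) = {a, c}


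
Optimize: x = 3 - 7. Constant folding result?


3 - 7 = -4 at compile time
Optimized: x = -4


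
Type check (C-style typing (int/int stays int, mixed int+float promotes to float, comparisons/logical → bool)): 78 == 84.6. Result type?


Operand types: int == float
Rule: comparison yields bool
Result type: bool


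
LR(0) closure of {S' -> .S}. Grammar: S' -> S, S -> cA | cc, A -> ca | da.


Start: S' -> .S
For each item with dot before a nonterminal B, add B -> .γ for every B-production
Closure: [S' -> .S, S -> .cA, S -> .cc]


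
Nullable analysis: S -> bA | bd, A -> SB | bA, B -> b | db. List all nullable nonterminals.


A nonterminal is nullable iff some alternative derives ε (directly, or every symbol in it is nullable)
Nullable: {}


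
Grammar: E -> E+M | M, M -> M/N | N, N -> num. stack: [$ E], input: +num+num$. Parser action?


shift '+' to continue E -> E+M
Action: shift


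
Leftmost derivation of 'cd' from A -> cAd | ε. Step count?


Derivation: A => cAd => cd
Steps: 2


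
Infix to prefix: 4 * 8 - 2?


left-to-right (same/higher precedence on left): tree is (- (* 4 8) 2)
Prefix: - * 4 8 2


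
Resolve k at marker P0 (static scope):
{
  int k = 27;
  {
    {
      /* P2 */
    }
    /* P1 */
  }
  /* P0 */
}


k declared in the same block as P0
k = 27


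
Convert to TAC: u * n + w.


Break into single-operator statements:
t1 = u * n
t2 = t1 + w


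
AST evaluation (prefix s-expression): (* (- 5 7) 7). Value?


Evaluate inner: (- 5 7) = -2
Evaluate root: (* -2 7) = -14
Result: -14


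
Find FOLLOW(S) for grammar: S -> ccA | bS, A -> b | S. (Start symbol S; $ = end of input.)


$ ∈ FOLLOW(S). For each A -> αBβ: add FIRST(β)\{ε} to FOLLOW(B); if β nullable, add FOLLOW(A).
FOLLOW(S) = {$}


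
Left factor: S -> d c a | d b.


Common prefix: 'd'
Factored: S -> d S', S' -> c a | b


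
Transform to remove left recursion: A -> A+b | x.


Left-recursive alternatives: A+b; non-recursive: x
Introduce A': A -> xA', A' -> +bA' | ε


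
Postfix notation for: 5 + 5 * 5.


* has higher precedence, evaluate 5*5 first
Postfix: 5 5 5 * +


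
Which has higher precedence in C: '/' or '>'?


'/' is multiplicative (level 10); '>' is relational (level 7)
Higher level binds tighter
'/' has higher precedence than '>'


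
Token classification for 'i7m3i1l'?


Pattern: letter/underscore followed by alphanumerics, not a keyword
Type: IDENTIFIER


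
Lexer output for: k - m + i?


Scan left to right, longest-match per lexeme
Tokens: ID(k), OP(-), ID(m), OP(+), ID(i)


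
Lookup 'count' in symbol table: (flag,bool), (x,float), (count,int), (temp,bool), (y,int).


Lookup 'count' → type int


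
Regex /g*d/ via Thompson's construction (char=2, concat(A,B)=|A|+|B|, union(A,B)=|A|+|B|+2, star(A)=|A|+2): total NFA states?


Syntax tree has 2 char leaf(s), 0 union(s), 1 star(s)
chars contribute 2×2 = 4; each union adds +2; each star adds +2
Total: 4 + 0 + 2 = 6 states


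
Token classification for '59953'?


Pattern: digits only
Type: INTEGER_LITERAL


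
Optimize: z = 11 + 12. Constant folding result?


11 + 12 = 23 at compile time
Optimized: z = 23


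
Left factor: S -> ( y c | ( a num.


Common prefix: '('
Factored: S -> ( S', S' -> y c | a num


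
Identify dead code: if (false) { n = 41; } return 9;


condition is constant false, so the whole block is unreachable
Dead: 'if (false) { n = 41; }'


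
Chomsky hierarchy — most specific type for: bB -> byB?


LHS has context (more than one symbol) and |LHS| ≤ |RHS|
Classification: Type 1 (Context-Sensitive)


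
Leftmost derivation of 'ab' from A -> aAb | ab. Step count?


Derivation: A => ab
Steps: 1


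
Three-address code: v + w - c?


Break into single-operator statements:
t1 = v + w
t2 = t1 - c


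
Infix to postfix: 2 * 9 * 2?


Left to right (same or higher precedence on left)
Postfix: 2 9 * 2 *


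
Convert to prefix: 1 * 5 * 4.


left-to-right (same/higher precedence on left): tree is (* (* 1 5) 4)
Prefix: * * 1 5 4


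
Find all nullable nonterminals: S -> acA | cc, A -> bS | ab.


A nonterminal is nullable iff some alternative derives ε (directly, or every symbol in it is nullable)
Nullable: {}


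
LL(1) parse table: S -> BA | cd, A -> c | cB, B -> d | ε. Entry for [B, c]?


For [B, c]: ε is nullable and 'c' ∈ FOLLOW(B)
Entry: B -> ε


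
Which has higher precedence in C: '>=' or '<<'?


'<<' is shift (level 8); '>=' is relational (level 7)
Higher level binds tighter
'<<' has higher precedence than '>='


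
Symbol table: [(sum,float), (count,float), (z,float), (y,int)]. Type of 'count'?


Lookup 'count' → type float


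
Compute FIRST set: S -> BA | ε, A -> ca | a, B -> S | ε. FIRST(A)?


Per alternative of A: FIRST(ca) = {c}; FIRST(a) = {a}
FIRST(A) = {a, c}


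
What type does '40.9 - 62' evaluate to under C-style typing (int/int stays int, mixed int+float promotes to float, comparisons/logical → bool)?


Operand types: float - int
Rule: mixed int/float promotes to float; int/int stays int
Result type: float


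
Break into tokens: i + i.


Scan left to right, longest-match per lexeme
Tokens: ID(i), OP(+), ID(i)


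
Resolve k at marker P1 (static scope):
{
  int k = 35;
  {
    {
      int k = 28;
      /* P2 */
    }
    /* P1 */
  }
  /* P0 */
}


P1's block does not declare k; resolves to the enclosing declaration at depth 0
k = 35


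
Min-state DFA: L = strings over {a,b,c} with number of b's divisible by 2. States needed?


Track (count of b) mod 2: states 0..1, accept at 0
Minimal DFA: 2 states


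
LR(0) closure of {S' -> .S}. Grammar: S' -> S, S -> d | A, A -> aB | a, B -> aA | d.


Start: S' -> .S
For each item with dot before a nonterminal B, add B -> .γ for every B-production
Closure: [S' -> .S, S -> .d, S -> .A, A -> .aB, A -> .a]


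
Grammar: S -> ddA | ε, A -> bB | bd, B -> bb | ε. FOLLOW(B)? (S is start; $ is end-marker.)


$ ∈ FOLLOW(S). For each A -> αBβ: add FIRST(β)\{ε} to FOLLOW(B); if β nullable, add FOLLOW(A).
FOLLOW(B) = {$}


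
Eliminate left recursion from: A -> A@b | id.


Left-recursive alternatives: A@b; non-recursive: id
Introduce A': A -> idA', A' -> @bA' | ε


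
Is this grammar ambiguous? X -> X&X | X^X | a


'a&a^a' has two parse trees (no precedence encoded between & and ^)
Ambiguous


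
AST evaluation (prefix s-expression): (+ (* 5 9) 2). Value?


Evaluate inner: (* 5 9) = 45
Evaluate root: (+ 45 2) = 47
Result: 47


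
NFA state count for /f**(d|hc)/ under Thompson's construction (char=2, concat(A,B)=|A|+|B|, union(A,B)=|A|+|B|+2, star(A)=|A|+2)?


Syntax tree has 4 char leaf(s), 1 union(s), 2 star(s)
chars contribute 4×2 = 8; each union adds +2; each star adds +2
Total: 8 + 2 + 4 = 14 states


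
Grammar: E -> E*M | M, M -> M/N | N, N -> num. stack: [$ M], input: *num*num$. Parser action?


lookahead ∉ {/} so M won't extend; reduce E -> M
Action: reduce (E -> M)


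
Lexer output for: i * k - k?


Scan left to right, longest-match per lexeme
Tokens: ID(i), OP(*), ID(k), OP(-), ID(k)


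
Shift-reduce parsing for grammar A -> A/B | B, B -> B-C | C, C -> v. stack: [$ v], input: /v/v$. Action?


'v' on top is the handle for C -> v
Action: reduce (C -> v)


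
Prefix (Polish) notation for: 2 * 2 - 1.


left-to-right (same/higher precedence on left): tree is (- (* 2 2) 1)
Prefix: - * 2 2 1


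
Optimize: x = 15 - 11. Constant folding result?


15 - 11 = 4 at compile time
Optimized: x = 4


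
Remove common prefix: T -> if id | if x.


Common prefix: 'if'
Factored: T -> if T', T' -> id | x


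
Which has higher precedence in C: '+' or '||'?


'+' is additive (level 9); '||' is logical OR (level 1)
Higher level binds tighter
'+' has higher precedence than '||'


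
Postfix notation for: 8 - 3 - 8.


Left to right (same or higher precedence on left)
Postfix: 8 3 - 8 -


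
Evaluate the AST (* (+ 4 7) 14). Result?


Evaluate inner: (+ 4 7) = 11
Evaluate root: (* 11 14) = 154
Result: 154


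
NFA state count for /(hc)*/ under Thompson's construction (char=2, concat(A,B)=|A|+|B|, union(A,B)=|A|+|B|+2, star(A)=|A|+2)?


Syntax tree has 2 char leaf(s), 0 union(s), 1 star(s)
chars contribute 2×2 = 4; each union adds +2; each star adds +2
Total: 4 + 0 + 2 = 6 states


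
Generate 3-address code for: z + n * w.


Break into single-operator statements:
t1 = n * w
t2 = z + t1


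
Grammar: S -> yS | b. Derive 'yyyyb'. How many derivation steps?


Derivation: S => yS => yyS => yyyS => yyyyS => yyyyb
Steps: 5


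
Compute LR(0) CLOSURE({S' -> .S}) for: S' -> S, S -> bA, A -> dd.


Start: S' -> .S
For each item with dot before a nonterminal B, add B -> .γ for every B-production
Closure: [S' -> .S, S -> .bA]


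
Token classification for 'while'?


Pattern: reserved word
Type: KEYWORD


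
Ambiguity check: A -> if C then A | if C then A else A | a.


dangling else: 'if C then if C then a else a' parses two ways
Ambiguous


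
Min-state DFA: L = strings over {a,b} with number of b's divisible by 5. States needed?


Track (count of b) mod 5: states 0..4, accept at 0
Minimal DFA: 5 states


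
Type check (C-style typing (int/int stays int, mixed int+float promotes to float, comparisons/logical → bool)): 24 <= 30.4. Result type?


Operand types: int <= float
Rule: comparison yields bool
Result type: bool


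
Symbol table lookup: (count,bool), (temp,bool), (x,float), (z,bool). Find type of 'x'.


Lookup 'x' → type float


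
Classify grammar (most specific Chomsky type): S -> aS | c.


Right-linear: every RHS is a terminal or a terminal followed by one nonterminal
Classification: Type 3 (Regular)


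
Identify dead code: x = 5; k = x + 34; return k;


x is read by k's definition; k is returned
No dead code


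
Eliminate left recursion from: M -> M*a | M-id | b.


Left-recursive alternatives: M*a, M-id; non-recursive: b
Introduce M': M -> bM', M' -> *aM' | -idM' | ε


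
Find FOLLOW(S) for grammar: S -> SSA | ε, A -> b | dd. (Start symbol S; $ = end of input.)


$ ∈ FOLLOW(S). For each A -> αBβ: add FIRST(β)\{ε} to FOLLOW(B); if β nullable, add FOLLOW(A).
FOLLOW(S) = {$, b, d}


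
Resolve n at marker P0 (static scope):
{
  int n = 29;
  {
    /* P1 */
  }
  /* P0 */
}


n declared in the same block as P0
n = 29


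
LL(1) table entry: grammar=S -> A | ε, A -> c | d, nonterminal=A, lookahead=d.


For [A, d]: 'd' ∈ FIRST(d)
Entry: A -> d


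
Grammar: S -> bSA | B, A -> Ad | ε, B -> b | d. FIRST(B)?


Per alternative of B: FIRST(b) = {b}; FIRST(d) = {d}
FIRST(B) = {b, d}


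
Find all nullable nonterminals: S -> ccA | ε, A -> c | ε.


A nonterminal is nullable iff some alternative derives ε (directly, or every symbol in it is nullable)
Nullable: {A, S}


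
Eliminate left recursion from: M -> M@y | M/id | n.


Left-recursive alternatives: M@y, M/id; non-recursive: n
Introduce M': M -> nM', M' -> @yM' | /idM' | ε


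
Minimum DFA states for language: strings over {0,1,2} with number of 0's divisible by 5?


Track (count of 0) mod 5: states 0..4, accept at 0
Minimal DFA: 5 states


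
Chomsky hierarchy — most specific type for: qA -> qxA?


LHS has context (more than one symbol) and |LHS| ≤ |RHS|
Classification: Type 1 (Context-Sensitive)


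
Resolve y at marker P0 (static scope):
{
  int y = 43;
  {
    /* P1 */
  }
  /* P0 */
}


y declared in the same block as P0
y = 43


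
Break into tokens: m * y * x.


Scan left to right, longest-match per lexeme
Tokens: ID(m), OP(*), ID(y), OP(*), ID(x)


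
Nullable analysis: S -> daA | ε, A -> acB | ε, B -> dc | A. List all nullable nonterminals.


A nonterminal is nullable iff some alternative derives ε (directly, or every symbol in it is nullable)
Nullable: {A, B, S}


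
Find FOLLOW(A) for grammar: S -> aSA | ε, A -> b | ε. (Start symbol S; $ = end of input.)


$ ∈ FOLLOW(S). For each A -> αBβ: add FIRST(β)\{ε} to FOLLOW(B); if β nullable, add FOLLOW(A).
FOLLOW(A) = {$, b}


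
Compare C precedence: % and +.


'%' is multiplicative (level 10); '+' is additive (level 9)
Higher level binds tighter
'%' has higher precedence than '+'


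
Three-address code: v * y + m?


Break into single-operator statements:
t1 = v * y
t2 = t1 + m


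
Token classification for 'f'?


Pattern: letter/underscore followed by alphanumerics, not a keyword
Type: IDENTIFIER


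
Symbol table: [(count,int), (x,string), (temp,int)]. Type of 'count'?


Lookup 'count' → type int


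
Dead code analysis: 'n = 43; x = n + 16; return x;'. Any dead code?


n is read by x's definition; x is returned
No dead code


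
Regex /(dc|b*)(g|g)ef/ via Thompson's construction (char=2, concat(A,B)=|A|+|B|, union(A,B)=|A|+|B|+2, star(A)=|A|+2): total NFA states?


Syntax tree has 7 char leaf(s), 2 union(s), 1 star(s)
chars contribute 7×2 = 14; each union adds +2; each star adds +2
Total: 14 + 4 + 2 = 20 states


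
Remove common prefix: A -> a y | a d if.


Common prefix: 'a'
Factored: A -> a A', A' -> y | d if


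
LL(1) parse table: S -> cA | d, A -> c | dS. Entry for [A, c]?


For [A, c]: 'c' ∈ FIRST(c)
Entry: A -> c


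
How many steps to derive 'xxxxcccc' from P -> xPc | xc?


Derivation: P => xPc => xxPcc => xxxPccc => xxxxcccc
Steps: 4


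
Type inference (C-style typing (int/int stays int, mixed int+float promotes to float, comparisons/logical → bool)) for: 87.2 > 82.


Operand types: float > int
Rule: comparison yields bool
Result type: bool


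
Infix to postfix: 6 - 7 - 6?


Left to right (same or higher precedence on left)
Postfix: 6 7 - 6 -


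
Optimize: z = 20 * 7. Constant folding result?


20 * 7 = 140 at compile time
Optimized: z = 140


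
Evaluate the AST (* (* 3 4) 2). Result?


Evaluate inner: (* 3 4) = 12
Evaluate root: (* 12 2) = 24
Result: 24


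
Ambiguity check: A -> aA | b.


right-linear, alternatives start with distinct terminals 'a' vs 'b': unique leftmost derivation
Unambiguous


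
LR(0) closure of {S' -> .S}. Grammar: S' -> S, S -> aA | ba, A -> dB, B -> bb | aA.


Start: S' -> .S
For each item with dot before a nonterminal B, add B -> .γ for every B-production
Closure: [S' -> .S, S -> .aA, S -> .ba]


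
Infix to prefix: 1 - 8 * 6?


'*' binds tighter: tree is (- 1 (* 8 6))
Prefix: - 1 * 8 6


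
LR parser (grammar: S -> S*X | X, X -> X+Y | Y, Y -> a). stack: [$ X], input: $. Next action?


lookahead ∉ {+} so X won't extend; reduce S -> X
Action: reduce (S -> X)


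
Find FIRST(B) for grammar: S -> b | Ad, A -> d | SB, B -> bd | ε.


Per alternative of B: FIRST(bd) = {b}; FIRST(ε) = {ε}
FIRST(B) = {b, ε}


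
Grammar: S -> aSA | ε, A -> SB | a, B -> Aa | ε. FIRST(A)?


Per alternative of A: FIRST(SB) = {a, ε}; FIRST(a) = {a}
FIRST(A) = {a, ε}


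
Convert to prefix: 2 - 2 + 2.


left-to-right (same/higher precedence on left): tree is (+ (- 2 2) 2)
Prefix: + - 2 2 2


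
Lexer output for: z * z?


Scan left to right, longest-match per lexeme
Tokens: ID(z), OP(*), ID(z)


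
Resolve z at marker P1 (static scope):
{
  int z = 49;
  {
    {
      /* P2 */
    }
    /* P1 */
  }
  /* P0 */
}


P1's block does not declare z; resolves to the enclosing declaration at depth 0
z = 49


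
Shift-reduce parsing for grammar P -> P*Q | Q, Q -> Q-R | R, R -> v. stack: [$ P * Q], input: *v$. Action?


handle 'P*Q' on top; lookahead ∈ FOLLOW(P) = {*, $}
Action: reduce (P -> P*Q)


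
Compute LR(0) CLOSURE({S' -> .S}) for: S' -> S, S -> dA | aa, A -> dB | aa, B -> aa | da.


Start: S' -> .S
For each item with dot before a nonterminal B, add B -> .γ for every B-production
Closure: [S' -> .S, S -> .dA, S -> .aa]


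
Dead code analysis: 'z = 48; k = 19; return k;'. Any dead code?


z is assigned but never read
Dead: 'z = 48'


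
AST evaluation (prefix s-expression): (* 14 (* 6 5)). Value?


Evaluate inner: (* 6 5) = 30
Evaluate root: (* 14 30) = 420
Result: 420


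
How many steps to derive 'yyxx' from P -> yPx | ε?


Derivation: P => yPx => yyPxx => yyxx
Steps: 3


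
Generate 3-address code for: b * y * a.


Break into single-operator statements:
t1 = b * y
t2 = t1 * a


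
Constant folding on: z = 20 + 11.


20 + 11 = 31 at compile time
Optimized: z = 31


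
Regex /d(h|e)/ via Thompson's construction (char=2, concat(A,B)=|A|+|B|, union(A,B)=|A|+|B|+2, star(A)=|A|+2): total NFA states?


Syntax tree has 3 char leaf(s), 1 union(s), 0 star(s)
chars contribute 3×2 = 6; each union adds +2; each star adds +2
Total: 6 + 2 + 0 = 8 states


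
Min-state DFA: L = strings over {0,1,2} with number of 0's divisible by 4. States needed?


Track (count of 0) mod 4: states 0..3, accept at 0
Minimal DFA: 4 states


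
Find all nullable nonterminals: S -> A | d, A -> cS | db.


A nonterminal is nullable iff some alternative derives ε (directly, or every symbol in it is nullable)
Nullable: {}


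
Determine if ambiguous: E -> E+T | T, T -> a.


precedence layered via separate nonterminal T: deterministic
Unambiguous


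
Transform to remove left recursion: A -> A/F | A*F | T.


Left-recursive alternatives: A/F, A*F; non-recursive: T
Introduce A': A -> TA', A' -> /FA' | *FA' | ε


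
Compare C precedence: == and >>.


'>>' is shift (level 8); '==' is equality (level 6)
Higher level binds tighter
'>>' has higher precedence than '=='


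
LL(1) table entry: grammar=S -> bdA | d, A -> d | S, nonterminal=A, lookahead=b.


For [A, b]: 'b' ∈ FIRST(S)
Entry: A -> S


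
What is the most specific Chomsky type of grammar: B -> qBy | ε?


Single nonterminal LHS, but q^n y^n is not regular
Classification: Type 2 (Context-Free)


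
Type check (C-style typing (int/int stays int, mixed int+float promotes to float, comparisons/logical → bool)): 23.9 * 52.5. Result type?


Operand types: float * float
Rule: mixed int/float promotes to float; int/int stays int
Result type: float


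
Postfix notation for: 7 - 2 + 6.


Left to right (same or higher precedence on left)
Postfix: 7 2 - 6 +


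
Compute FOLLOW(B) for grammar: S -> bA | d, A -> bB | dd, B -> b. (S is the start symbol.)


$ ∈ FOLLOW(S). For each A -> αBβ: add FIRST(β)\{ε} to FOLLOW(B); if β nullable, add FOLLOW(A).
FOLLOW(B) = {$}


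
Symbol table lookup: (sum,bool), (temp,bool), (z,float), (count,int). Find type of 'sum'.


Lookup 'sum' → type bool


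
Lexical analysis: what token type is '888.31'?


Pattern: digits with a decimal point
Type: FLOAT_LITERAL


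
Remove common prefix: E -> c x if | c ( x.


Common prefix: 'c'
Factored: E -> c E', E' -> x if | ( x


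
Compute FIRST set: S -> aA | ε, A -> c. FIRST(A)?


Per alternative of A: FIRST(c) = {c}
FIRST(A) = {c}


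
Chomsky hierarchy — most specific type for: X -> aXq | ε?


Single nonterminal LHS, but a^n q^n is not regular
Classification: Type 2 (Context-Free)


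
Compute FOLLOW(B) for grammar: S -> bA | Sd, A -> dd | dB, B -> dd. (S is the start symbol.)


$ ∈ FOLLOW(S). For each A -> αBβ: add FIRST(β)\{ε} to FOLLOW(B); if β nullable, add FOLLOW(A).
FOLLOW(B) = {$, d}


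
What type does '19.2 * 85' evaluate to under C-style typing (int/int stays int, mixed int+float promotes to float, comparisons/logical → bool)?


Operand types: float * int
Rule: mixed int/float promotes to float; int/int stays int
Result type: float


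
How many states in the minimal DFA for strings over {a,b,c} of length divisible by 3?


Track length mod 3: states 0..2, accept at 0
Minimal DFA: 3 states


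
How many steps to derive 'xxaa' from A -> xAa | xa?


Derivation: A => xAa => xxaa
Steps: 2


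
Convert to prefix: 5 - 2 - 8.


left-to-right (same/higher precedence on left): tree is (- (- 5 2) 8)
Prefix: - - 5 2 8


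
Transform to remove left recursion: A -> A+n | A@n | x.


Left-recursive alternatives: A+n, A@n; non-recursive: x
Introduce A': A -> xA', A' -> +nA' | @nA' | ε


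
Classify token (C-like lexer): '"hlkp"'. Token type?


Pattern: double-quoted sequence
Type: STRING_LITERAL


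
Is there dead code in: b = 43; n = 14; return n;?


b is assigned but never read
Dead: 'b = 43'


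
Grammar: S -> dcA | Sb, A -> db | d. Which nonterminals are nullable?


A nonterminal is nullable iff some alternative derives ε (directly, or every symbol in it is nullable)
Nullable: {}


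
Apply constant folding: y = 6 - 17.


6 - 17 = -11 at compile time
Optimized: y = -11


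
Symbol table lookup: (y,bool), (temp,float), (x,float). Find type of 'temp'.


Lookup 'temp' → type float


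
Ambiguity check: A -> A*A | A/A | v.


'v*v/v' has two parse trees (no precedence encoded between * and /)
Ambiguous


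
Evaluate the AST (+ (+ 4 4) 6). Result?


Evaluate inner: (+ 4 4) = 8
Evaluate root: (+ 8 6) = 14
Result: 14


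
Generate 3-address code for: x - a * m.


Break into single-operator statements:
t1 = a * m
t2 = x - t1


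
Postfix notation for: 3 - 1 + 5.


Left to right (same or higher precedence on left)
Postfix: 3 1 - 5 +


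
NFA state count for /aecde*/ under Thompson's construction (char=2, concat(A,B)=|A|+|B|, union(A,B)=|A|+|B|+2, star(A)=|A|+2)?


Syntax tree has 5 char leaf(s), 0 union(s), 1 star(s)
chars contribute 5×2 = 10; each union adds +2; each star adds +2
Total: 10 + 0 + 2 = 12 states


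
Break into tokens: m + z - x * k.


Scan left to right, longest-match per lexeme
Tokens: ID(m), OP(+), ID(z), OP(-), ID(x), OP(*), ID(k)


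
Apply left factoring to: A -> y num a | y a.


Common prefix: 'y'
Factored: A -> y A', A' -> num a | a


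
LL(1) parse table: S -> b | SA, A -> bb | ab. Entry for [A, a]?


For [A, a]: 'a' ∈ FIRST(ab)
Entry: A -> ab


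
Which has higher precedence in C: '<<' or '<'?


'<<' is shift (level 8); '<' is relational (level 7)
Higher level binds tighter
'<<' has higher precedence than '<'


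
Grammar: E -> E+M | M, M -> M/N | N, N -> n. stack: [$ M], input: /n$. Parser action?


shift '/' to continue M -> M/N
Action: shift


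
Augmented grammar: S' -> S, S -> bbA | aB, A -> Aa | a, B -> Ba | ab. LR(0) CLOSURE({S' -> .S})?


Start: S' -> .S
For each item with dot before a nonterminal B, add B -> .γ for every B-production
Closure: [S' -> .S, S -> .bbA, S -> .aB]


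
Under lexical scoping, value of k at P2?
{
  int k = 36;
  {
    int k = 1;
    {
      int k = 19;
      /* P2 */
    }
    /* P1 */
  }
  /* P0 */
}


k declared in the same block as P2
k = 19


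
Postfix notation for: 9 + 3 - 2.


Left to right (same or higher precedence on left)
Postfix: 9 3 + 2 -


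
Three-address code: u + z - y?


Break into single-operator statements:
t1 = u + z
t2 = t1 - y


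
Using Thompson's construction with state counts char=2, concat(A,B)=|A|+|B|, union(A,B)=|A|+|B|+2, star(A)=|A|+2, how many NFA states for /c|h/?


Syntax tree has 2 char leaf(s), 1 union(s), 0 star(s)
chars contribute 2×2 = 4; each union adds +2; each star adds +2
Total: 4 + 2 + 0 = 6 states


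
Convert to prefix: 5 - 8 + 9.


left-to-right (same/higher precedence on left): tree is (+ (- 5 8) 9)
Prefix: + - 5 8 9


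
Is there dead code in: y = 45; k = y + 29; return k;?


y is read by k's definition; k is returned
No dead code


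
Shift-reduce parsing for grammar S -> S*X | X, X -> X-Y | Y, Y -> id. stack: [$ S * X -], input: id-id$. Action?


no handle; shift 'id'
Action: shift


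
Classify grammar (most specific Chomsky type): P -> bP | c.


Right-linear: every RHS is a terminal or a terminal followed by one nonterminal
Classification: Type 3 (Regular)


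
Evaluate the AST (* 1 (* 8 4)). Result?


Evaluate inner: (* 8 4) = 32
Evaluate root: (* 1 32) = 32
Result: 32


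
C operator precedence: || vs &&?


'&&' is logical AND (level 2); '||' is logical OR (level 1)
Higher level binds tighter
'&&' has higher precedence than '||'


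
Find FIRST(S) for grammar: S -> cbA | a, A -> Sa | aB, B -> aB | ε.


Per alternative of S: FIRST(cbA) = {c}; FIRST(a) = {a}
FIRST(S) = {a, c}


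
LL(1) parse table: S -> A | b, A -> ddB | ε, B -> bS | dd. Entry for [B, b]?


For [B, b]: 'b' ∈ FIRST(bS)
Entry: B -> bS


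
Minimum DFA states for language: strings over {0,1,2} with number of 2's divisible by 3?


Track (count of 2) mod 3: states 0..2, accept at 0
Minimal DFA: 3 states


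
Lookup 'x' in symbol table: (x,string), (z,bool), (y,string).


Lookup 'x' → type string


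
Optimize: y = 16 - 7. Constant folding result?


16 - 7 = 9 at compile time
Optimized: y = 9


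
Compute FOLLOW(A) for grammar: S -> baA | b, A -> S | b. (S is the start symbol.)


$ ∈ FOLLOW(S). For each A -> αBβ: add FIRST(β)\{ε} to FOLLOW(B); if β nullable, add FOLLOW(A).
FOLLOW(A) = {$}


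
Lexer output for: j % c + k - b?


Scan left to right, longest-match per lexeme
Tokens: ID(j), OP(%), ID(c), OP(+), ID(k), OP(-), ID(b)


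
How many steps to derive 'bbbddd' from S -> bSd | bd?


Derivation: S => bSd => bbSdd => bbbddd
Steps: 3


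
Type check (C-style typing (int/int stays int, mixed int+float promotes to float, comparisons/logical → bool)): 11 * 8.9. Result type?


Operand types: int * float
Rule: mixed int/float promotes to float; int/int stays int
Result type: float


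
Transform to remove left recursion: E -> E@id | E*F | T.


Left-recursive alternatives: E@id, E*F; non-recursive: T
Introduce E': E -> TE', E' -> @idE' | *FE' | ε


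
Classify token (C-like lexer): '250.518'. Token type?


Pattern: digits with a decimal point
Type: FLOAT_LITERAL


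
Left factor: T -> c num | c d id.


Common prefix: 'c'
Factored: T -> c T', T' -> num | d id


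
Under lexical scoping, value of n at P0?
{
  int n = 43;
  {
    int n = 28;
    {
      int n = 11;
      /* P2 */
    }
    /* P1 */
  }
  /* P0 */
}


n declared in the same block as P0
n = 43


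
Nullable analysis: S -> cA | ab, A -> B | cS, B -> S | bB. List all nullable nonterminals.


A nonterminal is nullable iff some alternative derives ε (directly, or every symbol in it is nullable)
Nullable: {}


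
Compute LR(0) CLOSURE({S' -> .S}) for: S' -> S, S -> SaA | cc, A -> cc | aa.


Start: S' -> .S
For each item with dot before a nonterminal B, add B -> .γ for every B-production
Closure: [S' -> .S, S -> .SaA, S -> .cc]


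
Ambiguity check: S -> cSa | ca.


balanced c^n…a^n: each string has a unique parse
Unambiguous


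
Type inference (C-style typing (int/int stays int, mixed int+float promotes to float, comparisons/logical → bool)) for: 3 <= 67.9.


Operand types: int <= float
Rule: comparison yields bool
Result type: bool


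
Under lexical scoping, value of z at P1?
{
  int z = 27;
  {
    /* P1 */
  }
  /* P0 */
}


P1's block does not declare z; resolves to the enclosing declaration at depth 0
z = 27


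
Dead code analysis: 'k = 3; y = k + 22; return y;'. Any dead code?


k is read by y's definition; y is returned
No dead code


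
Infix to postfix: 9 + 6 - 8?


Left to right (same or higher precedence on left)
Postfix: 9 6 + 8 -


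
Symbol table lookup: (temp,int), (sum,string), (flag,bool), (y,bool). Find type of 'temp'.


Lookup 'temp' → type int


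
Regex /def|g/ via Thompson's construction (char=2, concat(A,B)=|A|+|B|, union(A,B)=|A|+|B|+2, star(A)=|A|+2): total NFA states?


Syntax tree has 4 char leaf(s), 1 union(s), 0 star(s)
chars contribute 4×2 = 8; each union adds +2; each star adds +2
Total: 8 + 2 + 0 = 10 states


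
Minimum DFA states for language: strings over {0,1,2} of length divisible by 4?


Track length mod 4: states 0..3, accept at 0
Minimal DFA: 4 states


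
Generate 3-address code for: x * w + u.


Break into single-operator statements:
t1 = x * w
t2 = t1 + u


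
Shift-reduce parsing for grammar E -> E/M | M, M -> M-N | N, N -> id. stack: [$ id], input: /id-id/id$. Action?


'id' on top is the handle for N -> id
Action: reduce (N -> id)


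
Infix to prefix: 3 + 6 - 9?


left-to-right (same/higher precedence on left): tree is (- (+ 3 6) 9)
Prefix: - + 3 6 9


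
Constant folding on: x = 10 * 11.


10 * 11 = 110 at compile time
Optimized: x = 110


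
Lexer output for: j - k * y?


Scan left to right, longest-match per lexeme
Tokens: ID(j), OP(-), ID(k), OP(*), ID(y)


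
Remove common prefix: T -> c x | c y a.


Common prefix: 'c'
Factored: T -> c T', T' -> x | y a


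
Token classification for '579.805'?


Pattern: digits with a decimal point
Type: FLOAT_LITERAL


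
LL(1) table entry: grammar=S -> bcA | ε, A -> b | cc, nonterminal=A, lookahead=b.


For [A, b]: 'b' ∈ FIRST(b)
Entry: A -> b


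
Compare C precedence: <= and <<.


'<<' is shift (level 8); '<=' is relational (level 7)
Higher level binds tighter
'<<' has higher precedence than '<='


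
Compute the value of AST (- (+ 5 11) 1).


Evaluate inner: (+ 5 11) = 16
Evaluate root: (- 16 1) = 15
Result: 15


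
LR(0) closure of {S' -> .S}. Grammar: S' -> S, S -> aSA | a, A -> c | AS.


Start: S' -> .S
For each item with dot before a nonterminal B, add B -> .γ for every B-production
Closure: [S' -> .S, S -> .aSA, S -> .a]


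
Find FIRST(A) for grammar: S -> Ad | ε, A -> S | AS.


Per alternative of A: FIRST(S) = {d, ε}; FIRST(AS) = {d, ε}
FIRST(A) = {d, ε}


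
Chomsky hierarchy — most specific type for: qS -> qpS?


LHS has context (more than one symbol) and |LHS| ≤ |RHS|
Classification: Type 1 (Context-Sensitive)


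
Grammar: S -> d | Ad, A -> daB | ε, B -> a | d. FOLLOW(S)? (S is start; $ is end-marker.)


$ ∈ FOLLOW(S). For each A -> αBβ: add FIRST(β)\{ε} to FOLLOW(B); if β nullable, add FOLLOW(A).
FOLLOW(S) = {$}


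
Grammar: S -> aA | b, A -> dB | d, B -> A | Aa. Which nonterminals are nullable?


A nonterminal is nullable iff some alternative derives ε (directly, or every symbol in it is nullable)
Nullable: {}


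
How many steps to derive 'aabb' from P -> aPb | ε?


Derivation: P => aPb => aaPbb => aabb
Steps: 3


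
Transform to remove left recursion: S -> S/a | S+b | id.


Left-recursive alternatives: S/a, S+b; non-recursive: id
Introduce S': S -> idS', S' -> /aS' | +bS' | ε


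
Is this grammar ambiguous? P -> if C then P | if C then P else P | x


dangling else: 'if C then if C then x else x' parses two ways
Ambiguous


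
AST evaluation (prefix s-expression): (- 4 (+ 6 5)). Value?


Evaluate inner: (+ 6 5) = 11
Evaluate root: (- 4 11) = -7
Result: -7


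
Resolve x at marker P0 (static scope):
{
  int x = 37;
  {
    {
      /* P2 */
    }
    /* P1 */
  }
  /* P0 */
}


x declared in the same block as P0
x = 37


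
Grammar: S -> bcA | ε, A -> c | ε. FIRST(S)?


Per alternative of S: FIRST(bcA) = {b}; FIRST(ε) = {ε}
FIRST(S) = {b, ε}


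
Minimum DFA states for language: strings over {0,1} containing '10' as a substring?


KMP-style automaton: 2 progress states + 1 absorbing accept = 3
Minimal DFA: 3 states


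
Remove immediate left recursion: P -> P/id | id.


Left-recursive alternatives: P/id; non-recursive: id
Introduce P': P -> idP', P' -> /idP' | ε


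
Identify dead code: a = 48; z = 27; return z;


a is assigned but never read
Dead: 'a = 48'


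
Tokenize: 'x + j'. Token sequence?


Scan left to right, longest-match per lexeme
Tokens: ID(x), OP(+), ID(j)


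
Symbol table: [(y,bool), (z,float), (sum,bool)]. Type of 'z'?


Lookup 'z' → type float


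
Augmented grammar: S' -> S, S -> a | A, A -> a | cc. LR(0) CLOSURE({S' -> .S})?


Start: S' -> .S
For each item with dot before a nonterminal B, add B -> .γ for every B-production
Closure: [S' -> .S, S -> .a, S -> .A, A -> .a, A -> .cc]


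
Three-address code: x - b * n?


Break into single-operator statements:
t1 = b * n
t2 = x - t1


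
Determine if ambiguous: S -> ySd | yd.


balanced y^n…d^n: each string has a unique parse
Unambiguous


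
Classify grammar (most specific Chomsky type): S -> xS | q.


Right-linear: every RHS is a terminal or a terminal followed by one nonterminal
Classification: Type 3 (Regular)


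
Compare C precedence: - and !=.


'-' is additive (level 9); '!=' is equality (level 6)
Higher level binds tighter
'-' has higher precedence than '!='


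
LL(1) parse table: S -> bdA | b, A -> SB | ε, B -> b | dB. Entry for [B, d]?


For [B, d]: 'd' ∈ FIRST(dB)
Entry: B -> dB


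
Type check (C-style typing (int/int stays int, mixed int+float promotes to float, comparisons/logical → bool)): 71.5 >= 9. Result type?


Operand types: float >= int
Rule: comparison yields bool
Result type: bool


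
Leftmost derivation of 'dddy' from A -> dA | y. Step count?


Derivation: A => dA => ddA => dddA => dddy
Steps: 4


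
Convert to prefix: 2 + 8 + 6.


left-to-right (same/higher precedence on left): tree is (+ (+ 2 8) 6)
Prefix: + + 2 8 6


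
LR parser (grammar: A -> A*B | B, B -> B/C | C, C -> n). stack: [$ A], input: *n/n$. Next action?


shift '*' to continue A -> A*B
Action: shift


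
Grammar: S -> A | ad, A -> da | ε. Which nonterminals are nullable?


A nonterminal is nullable iff some alternative derives ε (directly, or every symbol in it is nullable)
Nullable: {A, S}


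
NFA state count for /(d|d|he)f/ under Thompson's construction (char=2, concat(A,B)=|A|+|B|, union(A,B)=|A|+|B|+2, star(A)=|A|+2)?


Syntax tree has 5 char leaf(s), 2 union(s), 0 star(s)
chars contribute 5×2 = 10; each union adds +2; each star adds +2
Total: 10 + 4 + 0 = 14 states


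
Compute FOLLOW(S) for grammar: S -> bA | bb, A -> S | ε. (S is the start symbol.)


$ ∈ FOLLOW(S). For each A -> αBβ: add FIRST(β)\{ε} to FOLLOW(B); if β nullable, add FOLLOW(A).
FOLLOW(S) = {$}


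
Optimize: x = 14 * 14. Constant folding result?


14 * 14 = 196 at compile time
Optimized: x = 196


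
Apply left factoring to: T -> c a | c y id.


Common prefix: 'c'
Factored: T -> c T', T' -> a | y id


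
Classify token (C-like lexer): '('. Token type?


Pattern: delimiter/punctuation
Type: PUNCTUATION


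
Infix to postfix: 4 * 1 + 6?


Left to right (same or higher precedence on left)
Postfix: 4 1 * 6 +


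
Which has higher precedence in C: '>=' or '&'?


'>=' is relational (level 7); '&' is bitwise AND (level 5)
Higher level binds tighter
'>=' has higher precedence than '&'


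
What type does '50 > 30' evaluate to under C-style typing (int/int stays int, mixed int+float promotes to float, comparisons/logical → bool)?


Operand types: int > int
Rule: comparison yields bool
Result type: bool
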